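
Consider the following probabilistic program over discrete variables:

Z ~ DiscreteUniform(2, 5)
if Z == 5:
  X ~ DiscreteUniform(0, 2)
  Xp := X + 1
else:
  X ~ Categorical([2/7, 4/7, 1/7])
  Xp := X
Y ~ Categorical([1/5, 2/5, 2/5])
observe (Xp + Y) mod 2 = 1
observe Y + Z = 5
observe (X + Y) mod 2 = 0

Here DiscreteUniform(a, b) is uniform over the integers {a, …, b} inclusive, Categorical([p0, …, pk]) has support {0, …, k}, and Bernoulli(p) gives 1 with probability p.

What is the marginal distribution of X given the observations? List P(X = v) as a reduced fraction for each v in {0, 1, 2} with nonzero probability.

Enumerate traces; 2 have nonzero weight after conditioning:
  (Z=5, X=0, Y=0) weight 1/60
  (Z=5, X=2, Y=0) weight 1/60
Group by X:
  weight(X=0) = 1/60
  weight(X=2) = 1/60
Total weight = 1/60 + 1/60 = 1/30
P(X=0 | obs) = 1/60 / 1/30 = 1/2
P(X=2 | obs) = 1/60 / 1/30 = 1/2

P(X=0) = 1/2, P(X=2) = 1/2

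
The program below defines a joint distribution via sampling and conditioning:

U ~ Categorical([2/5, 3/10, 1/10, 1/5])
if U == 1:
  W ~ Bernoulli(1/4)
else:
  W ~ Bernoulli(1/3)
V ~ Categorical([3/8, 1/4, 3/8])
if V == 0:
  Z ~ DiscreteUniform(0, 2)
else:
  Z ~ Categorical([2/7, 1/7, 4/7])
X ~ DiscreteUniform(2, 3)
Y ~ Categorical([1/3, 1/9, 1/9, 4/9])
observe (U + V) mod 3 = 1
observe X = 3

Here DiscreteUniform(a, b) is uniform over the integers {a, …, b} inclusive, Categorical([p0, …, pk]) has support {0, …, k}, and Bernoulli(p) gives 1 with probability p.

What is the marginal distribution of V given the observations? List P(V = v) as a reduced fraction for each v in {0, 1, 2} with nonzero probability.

Enumerate traces; 96 have nonzero weight after conditioning:
  (U=0, W=0, V=1, Z=0, X=3, Y=0) weight 1/315
  (U=0, W=0, V=1, Z=0, X=3, Y=1) weight 1/945
  (U=0, W=0, V=1, Z=0, X=3, Y=2) weight 1/945
  (U=0, W=0, V=1, Z=0, X=3, Y=3) weight 4/945
  (U=0, W=0, V=1, Z=1, X=3, Y=0) weight 1/630
  (U=0, W=0, V=1, Z=1, X=3, Y=1) weight 1/1890
  (U=0, W=0, V=1, Z=1, X=3, Y=2) weight 1/1890
  (U=0, W=0, V=1, Z=1, X=3, Y=3) weight 2/945
  (U=1, W=0, V=0, Z=0, X=3, Y=0) weight 3/640
  (U=2, W=0, V=2, Z=0, X=3, Y=0) weight 1/840
  … 86 more
Group by V:
  weight(V=0) = 9/160
  weight(V=1) = 3/40
  weight(V=2) = 3/160
Total weight = 9/160 + 3/40 + 3/160 = 3/20
P(V=0 | obs) = 9/160 / 3/20 = 3/8
P(V=1 | obs) = 3/40 / 3/20 = 1/2
P(V=2 | obs) = 3/160 / 3/20 = 1/8

P(V=0) = 3/8, P(V=1) = 1/2, P(V=2) = 1/8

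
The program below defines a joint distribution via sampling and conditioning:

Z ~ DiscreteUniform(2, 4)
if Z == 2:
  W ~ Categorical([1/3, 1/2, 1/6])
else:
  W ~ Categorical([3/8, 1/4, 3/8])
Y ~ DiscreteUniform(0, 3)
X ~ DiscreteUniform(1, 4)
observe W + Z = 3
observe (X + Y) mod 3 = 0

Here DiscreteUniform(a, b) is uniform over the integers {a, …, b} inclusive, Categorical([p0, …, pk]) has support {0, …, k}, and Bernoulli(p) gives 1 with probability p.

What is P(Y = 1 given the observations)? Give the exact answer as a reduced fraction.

Enumerate traces; 10 have nonzero weight after conditioning:
  (Z=2, W=1, Y=0, X=3) weight 1/96
  (Z=2, W=1, Y=1, X=2) weight 1/96
  (Z=2, W=1, Y=2, X=1) weight 1/96
  (Z=2, W=1, Y=2, X=4) weight 1/96
  (Z=2, W=1, Y=3, X=3) weight 1/96
  (Z=3, W=0, Y=0, X=3) weight 1/128
  (Z=3, W=0, Y=1, X=2) weight 1/128
  (Z=3, W=0, Y=2, X=1) weight 1/128
  … 2 more
Group by Y:
  weight(Y=0) = 7/384
  weight(Y=1) = 7/384
  weight(Y=2) = 7/192
  weight(Y=3) = 7/384
Total weight = 7/384 + 7/384 + 7/192 + 7/384 = 35/384
P(Y=0 | obs) = 7/384 / 35/384 = 1/5
P(Y=1 | obs) = 7/384 / 35/384 = 1/5
P(Y=2 | obs) = 7/192 / 35/384 = 2/5
P(Y=3 | obs) = 7/384 / 35/384 = 1/5

P(Y = 1 | obs) = 1/5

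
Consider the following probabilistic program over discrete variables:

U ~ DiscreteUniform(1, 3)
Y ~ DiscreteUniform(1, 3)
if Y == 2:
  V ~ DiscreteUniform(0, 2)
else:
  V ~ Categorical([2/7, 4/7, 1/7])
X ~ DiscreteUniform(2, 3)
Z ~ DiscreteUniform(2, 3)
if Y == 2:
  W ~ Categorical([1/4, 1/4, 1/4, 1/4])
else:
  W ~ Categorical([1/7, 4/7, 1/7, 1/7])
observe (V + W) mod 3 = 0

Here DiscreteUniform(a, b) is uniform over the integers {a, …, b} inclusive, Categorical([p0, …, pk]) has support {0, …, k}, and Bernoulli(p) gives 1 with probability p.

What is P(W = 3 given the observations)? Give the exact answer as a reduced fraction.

P(W = 3 | obs) = 97/484

Enumerate traces; 144 have nonzero weight after conditioning:
  (U=1, Y=1, V=0, X=2, Z=2, W=0) weight 1/882
  (U=1, Y=1, V=0, X=2, Z=2, W=3) weight 1/882
  (U=1, Y=1, V=0, X=2, Z=3, W=0) weight 1/882
  (U=1, Y=1, V=0, X=2, Z=3, W=3) weight 1/882
  (U=1, Y=1, V=0, X=3, Z=2, W=0) weight 1/882
  (U=1, Y=1, V=0, X=3, Z=2, W=3) weight 1/882
  (U=1, Y=1, V=0, X=3, Z=3, W=0) weight 1/882
  (U=1, Y=1, V=0, X=3, Z=3, W=3) weight 1/882
  (U=1, Y=1, V=1, X=2, Z=2, W=2) weight 1/441
  (U=1, Y=1, V=2, X=2, Z=2, W=1) weight 1/441
  … 134 more
Group by W:
  weight(W=0) = 97/1764
  weight(W=1) = 145/1764
  weight(W=2) = 145/1764
  weight(W=3) = 97/1764
Total weight = 97/1764 + 145/1764 + 145/1764 + 97/1764 = 121/441
P(W=0 | obs) = 97/1764 / 121/441 = 97/484
P(W=1 | obs) = 145/1764 / 121/441 = 145/484
P(W=2 | obs) = 145/1764 / 121/441 = 145/484
P(W=3 | obs) = 97/1764 / 121/441 = 97/484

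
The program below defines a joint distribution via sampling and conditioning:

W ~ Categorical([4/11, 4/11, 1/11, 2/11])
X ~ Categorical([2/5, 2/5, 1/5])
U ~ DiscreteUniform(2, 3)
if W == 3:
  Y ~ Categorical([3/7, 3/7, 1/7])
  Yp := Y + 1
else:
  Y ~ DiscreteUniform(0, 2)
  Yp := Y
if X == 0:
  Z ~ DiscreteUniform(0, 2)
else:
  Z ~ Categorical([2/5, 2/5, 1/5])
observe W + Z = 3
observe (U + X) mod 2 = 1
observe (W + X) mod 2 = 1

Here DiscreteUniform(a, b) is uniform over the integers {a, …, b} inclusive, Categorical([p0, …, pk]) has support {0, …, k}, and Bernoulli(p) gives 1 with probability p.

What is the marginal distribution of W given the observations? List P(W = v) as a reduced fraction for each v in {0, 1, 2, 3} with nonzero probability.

P(W=1) = 13/24, P(W=2) = 1/8, P(W=3) = 1/3

Enumerate traces; 15 have nonzero weight after conditioning:
  (W=1, X=0, U=3, Y=0, Z=2) weight 4/495
  (W=1, X=0, U=3, Y=1, Z=2) weight 4/495
  (W=1, X=0, U=3, Y=2, Z=2) weight 4/495
  (W=1, X=2, U=3, Y=0, Z=2) weight 2/825
  (W=1, X=2, U=3, Y=1, Z=2) weight 2/825
  (W=1, X=2, U=3, Y=2, Z=2) weight 2/825
  (W=2, X=1, U=2, Y=0, Z=1) weight 2/825
  (W=2, X=1, U=2, Y=1, Z=1) weight 2/825
  (W=3, X=0, U=3, Y=0, Z=0) weight 2/385
  … 6 more
Group by W:
  weight(W=1) = 26/825
  weight(W=2) = 2/275
  weight(W=3) = 16/825
Total weight = 26/825 + 2/275 + 16/825 = 16/275
P(W=1 | obs) = 26/825 / 16/275 = 13/24
P(W=2 | obs) = 2/275 / 16/275 = 1/8
P(W=3 | obs) = 16/825 / 16/275 = 1/3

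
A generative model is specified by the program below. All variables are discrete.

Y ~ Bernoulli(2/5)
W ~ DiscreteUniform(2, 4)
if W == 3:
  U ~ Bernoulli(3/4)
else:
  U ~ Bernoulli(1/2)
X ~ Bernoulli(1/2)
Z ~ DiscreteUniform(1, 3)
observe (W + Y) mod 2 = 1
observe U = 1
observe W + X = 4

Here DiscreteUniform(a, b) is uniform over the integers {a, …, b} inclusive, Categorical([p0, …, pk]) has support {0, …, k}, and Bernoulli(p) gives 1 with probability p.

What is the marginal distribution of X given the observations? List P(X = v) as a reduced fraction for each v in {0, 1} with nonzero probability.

P(X=0) = 4/13, P(X=1) = 9/13

Enumerate traces; 6 have nonzero weight after conditioning:
  (Y=0, W=3, U=1, X=1, Z=1) weight 1/40
  (Y=0, W=3, U=1, X=1, Z=2) weight 1/40
  (Y=0, W=3, U=1, X=1, Z=3) weight 1/40
  (Y=1, W=4, U=1, X=0, Z=1) weight 1/90
  (Y=1, W=4, U=1, X=0, Z=2) weight 1/90
  (Y=1, W=4, U=1, X=0, Z=3) weight 1/90
Group by X:
  weight(X=0) = 1/30
  weight(X=1) = 3/40
Total weight = 1/30 + 3/40 = 13/120
P(X=0 | obs) = 1/30 / 13/120 = 4/13
P(X=1 | obs) = 3/40 / 13/120 = 9/13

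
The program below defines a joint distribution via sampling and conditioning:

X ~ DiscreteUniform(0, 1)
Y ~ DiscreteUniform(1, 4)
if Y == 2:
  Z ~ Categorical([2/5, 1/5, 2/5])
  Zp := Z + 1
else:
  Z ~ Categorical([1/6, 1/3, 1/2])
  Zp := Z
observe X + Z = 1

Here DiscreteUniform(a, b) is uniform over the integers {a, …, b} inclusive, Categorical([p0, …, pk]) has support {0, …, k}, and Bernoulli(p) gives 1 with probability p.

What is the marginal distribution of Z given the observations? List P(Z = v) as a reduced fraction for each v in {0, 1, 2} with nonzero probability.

P(Z=0) = 3/7, P(Z=1) = 4/7

Enumerate traces; 8 have nonzero weight after conditioning:
  (X=0, Y=1, Z=1) weight 1/24
  (X=0, Y=2, Z=1) weight 1/40
  (X=0, Y=3, Z=1) weight 1/24
  (X=0, Y=4, Z=1) weight 1/24
  (X=1, Y=1, Z=0) weight 1/48
  (X=1, Y=2, Z=0) weight 1/20
  (X=1, Y=3, Z=0) weight 1/48
  (X=1, Y=4, Z=0) weight 1/48
Group by Z:
  weight(Z=0) = 9/80
  weight(Z=1) = 3/20
Total weight = 9/80 + 3/20 = 21/80
P(Z=0 | obs) = 9/80 / 21/80 = 3/7
P(Z=1 | obs) = 3/20 / 21/80 = 4/7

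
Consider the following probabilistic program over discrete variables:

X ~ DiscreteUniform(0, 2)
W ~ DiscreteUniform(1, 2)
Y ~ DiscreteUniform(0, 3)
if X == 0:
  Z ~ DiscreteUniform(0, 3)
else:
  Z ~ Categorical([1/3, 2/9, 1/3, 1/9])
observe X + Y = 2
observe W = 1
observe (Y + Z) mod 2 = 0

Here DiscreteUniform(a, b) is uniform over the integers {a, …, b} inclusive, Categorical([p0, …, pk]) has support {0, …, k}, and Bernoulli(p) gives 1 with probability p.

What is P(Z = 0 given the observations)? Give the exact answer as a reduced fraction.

P(Z = 0 | obs) = 7/18

Enumerate traces; 6 have nonzero weight after conditioning:
  (X=0, W=1, Y=2, Z=0) weight 1/96
  (X=0, W=1, Y=2, Z=2) weight 1/96
  (X=1, W=1, Y=1, Z=1) weight 1/108
  (X=1, W=1, Y=1, Z=3) weight 1/216
  (X=2, W=1, Y=0, Z=0) weight 1/72
  (X=2, W=1, Y=0, Z=2) weight 1/72
Group by Z:
  weight(Z=0) = 7/288
  weight(Z=1) = 1/108
  weight(Z=2) = 7/288
  weight(Z=3) = 1/216
Total weight = 7/288 + 1/108 + 7/288 + 1/216 = 1/16
P(Z=0 | obs) = 7/288 / 1/16 = 7/18
P(Z=1 | obs) = 1/108 / 1/16 = 4/27
P(Z=2 | obs) = 7/288 / 1/16 = 7/18
P(Z=3 | obs) = 1/216 / 1/16 = 2/27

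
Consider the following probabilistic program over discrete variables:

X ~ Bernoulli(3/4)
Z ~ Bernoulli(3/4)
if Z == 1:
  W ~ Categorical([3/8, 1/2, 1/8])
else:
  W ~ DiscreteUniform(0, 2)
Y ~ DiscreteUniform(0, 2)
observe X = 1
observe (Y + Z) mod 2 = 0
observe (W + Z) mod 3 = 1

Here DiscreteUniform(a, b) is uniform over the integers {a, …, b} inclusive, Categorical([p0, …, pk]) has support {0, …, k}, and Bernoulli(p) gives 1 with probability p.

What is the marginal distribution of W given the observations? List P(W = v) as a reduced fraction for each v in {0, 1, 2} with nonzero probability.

Enumerate traces; 3 have nonzero weight after conditioning:
  (X=1, Z=0, W=1, Y=0) weight 1/48
  (X=1, Z=0, W=1, Y=2) weight 1/48
  (X=1, Z=1, W=0, Y=1) weight 9/128
Group by W:
  weight(W=0) = 9/128
  weight(W=1) = 1/24
Total weight = 9/128 + 1/24 = 43/384
P(W=0 | obs) = 9/128 / 43/384 = 27/43
P(W=1 | obs) = 1/24 / 43/384 = 16/43

P(W=0) = 27/43, P(W=1) = 16/43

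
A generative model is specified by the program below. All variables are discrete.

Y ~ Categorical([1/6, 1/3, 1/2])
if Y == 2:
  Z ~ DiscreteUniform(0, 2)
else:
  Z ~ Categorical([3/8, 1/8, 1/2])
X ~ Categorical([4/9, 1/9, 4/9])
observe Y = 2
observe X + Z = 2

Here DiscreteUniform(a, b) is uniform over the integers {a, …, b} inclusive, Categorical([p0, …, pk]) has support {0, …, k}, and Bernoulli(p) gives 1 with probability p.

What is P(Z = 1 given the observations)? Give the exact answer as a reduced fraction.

Enumerate traces; 3 have nonzero weight after conditioning:
  (Y=2, Z=0, X=2) weight 2/27
  (Y=2, Z=1, X=1) weight 1/54
  (Y=2, Z=2, X=0) weight 2/27
Group by Z:
  weight(Z=0) = 2/27
  weight(Z=1) = 1/54
  weight(Z=2) = 2/27
Total weight = 2/27 + 1/54 + 2/27 = 1/6
P(Z=0 | obs) = 2/27 / 1/6 = 4/9
P(Z=1 | obs) = 1/54 / 1/6 = 1/9
P(Z=2 | obs) = 2/27 / 1/6 = 4/9

P(Z = 1 | obs) = 1/9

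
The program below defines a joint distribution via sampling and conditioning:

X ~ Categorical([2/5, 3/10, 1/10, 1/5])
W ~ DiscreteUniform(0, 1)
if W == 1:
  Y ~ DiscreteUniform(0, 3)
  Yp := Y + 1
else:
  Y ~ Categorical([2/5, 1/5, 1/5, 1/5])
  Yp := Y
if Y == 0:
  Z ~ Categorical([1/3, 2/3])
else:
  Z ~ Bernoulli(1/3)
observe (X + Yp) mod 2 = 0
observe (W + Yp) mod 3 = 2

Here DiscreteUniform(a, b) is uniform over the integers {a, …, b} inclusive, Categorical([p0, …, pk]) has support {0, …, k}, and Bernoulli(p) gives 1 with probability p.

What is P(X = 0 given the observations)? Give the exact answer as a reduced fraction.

Enumerate traces; 12 have nonzero weight after conditioning:
  (X=0, W=0, Y=2, Z=0) weight 2/75
  (X=0, W=0, Y=2, Z=1) weight 1/75
  (X=0, W=1, Y=3, Z=0) weight 1/30
  (X=0, W=1, Y=3, Z=1) weight 1/60
  (X=1, W=1, Y=0, Z=0) weight 1/80
  (X=1, W=1, Y=0, Z=1) weight 1/40
  (X=2, W=0, Y=2, Z=0) weight 1/150
  (X=2, W=0, Y=2, Z=1) weight 1/300
  (X=3, W=1, Y=0, Z=0) weight 1/120
  … 3 more
Group by X:
  weight(X=0) = 9/100
  weight(X=1) = 3/80
  weight(X=2) = 9/400
  weight(X=3) = 1/40
Total weight = 9/100 + 3/80 + 9/400 + 1/40 = 7/40
P(X=0 | obs) = 9/100 / 7/40 = 18/35
P(X=1 | obs) = 3/80 / 7/40 = 3/14
P(X=2 | obs) = 9/400 / 7/40 = 9/70
P(X=3 | obs) = 1/40 / 7/40 = 1/7

P(X = 0 | obs) = 18/35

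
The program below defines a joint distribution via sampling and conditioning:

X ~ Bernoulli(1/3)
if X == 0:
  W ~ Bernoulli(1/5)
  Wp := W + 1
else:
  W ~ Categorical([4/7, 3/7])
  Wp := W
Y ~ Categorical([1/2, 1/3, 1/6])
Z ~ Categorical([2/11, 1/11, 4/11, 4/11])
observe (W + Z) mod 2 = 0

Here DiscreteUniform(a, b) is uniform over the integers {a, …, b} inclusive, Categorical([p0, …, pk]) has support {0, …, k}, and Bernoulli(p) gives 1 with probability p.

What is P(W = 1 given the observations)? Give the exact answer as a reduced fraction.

Enumerate traces; 24 have nonzero weight after conditioning:
  (X=0, W=0, Y=0, Z=0) weight 8/165
  (X=0, W=0, Y=0, Z=2) weight 16/165
  (X=0, W=0, Y=1, Z=0) weight 16/495
  (X=0, W=0, Y=1, Z=2) weight 32/495
  (X=0, W=0, Y=2, Z=0) weight 8/495
  (X=0, W=0, Y=2, Z=2) weight 16/495
  (X=0, W=1, Y=0, Z=1) weight 1/165
  (X=0, W=1, Y=0, Z=3) weight 4/165
  … 16 more
Group by W:
  weight(W=0) = 152/385
  weight(W=1) = 29/231
Total weight = 152/385 + 29/231 = 601/1155
P(W=0 | obs) = 152/385 / 601/1155 = 456/601
P(W=1 | obs) = 29/231 / 601/1155 = 145/601

P(W = 1 | obs) = 145/601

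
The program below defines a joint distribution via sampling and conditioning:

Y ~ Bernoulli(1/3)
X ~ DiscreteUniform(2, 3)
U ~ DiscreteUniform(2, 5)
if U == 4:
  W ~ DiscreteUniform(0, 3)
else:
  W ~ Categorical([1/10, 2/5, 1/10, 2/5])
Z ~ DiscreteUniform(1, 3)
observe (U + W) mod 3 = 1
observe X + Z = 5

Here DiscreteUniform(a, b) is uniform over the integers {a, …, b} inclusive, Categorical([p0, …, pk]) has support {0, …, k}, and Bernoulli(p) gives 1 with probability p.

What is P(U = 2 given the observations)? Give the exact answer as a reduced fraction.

P(U = 2 | obs) = 1/11

Enumerate traces; 20 have nonzero weight after conditioning:
  (Y=0, X=2, U=2, W=2, Z=3) weight 1/360
  (Y=0, X=2, U=3, W=1, Z=3) weight 1/90
  (Y=0, X=2, U=4, W=0, Z=3) weight 1/144
  (Y=0, X=2, U=4, W=3, Z=3) weight 1/144
  (Y=0, X=2, U=5, W=2, Z=3) weight 1/360
  (Y=0, X=3, U=2, W=2, Z=2) weight 1/360
  (Y=0, X=3, U=3, W=1, Z=2) weight 1/90
  (Y=0, X=3, U=4, W=0, Z=2) weight 1/144
  … 12 more
Group by U:
  weight(U=2) = 1/120
  weight(U=3) = 1/30
  weight(U=4) = 1/24
  weight(U=5) = 1/120
Total weight = 1/120 + 1/30 + 1/24 + 1/120 = 11/120
P(U=2 | obs) = 1/120 / 11/120 = 1/11
P(U=3 | obs) = 1/30 / 11/120 = 4/11
P(U=4 | obs) = 1/24 / 11/120 = 5/11
P(U=5 | obs) = 1/120 / 11/120 = 1/11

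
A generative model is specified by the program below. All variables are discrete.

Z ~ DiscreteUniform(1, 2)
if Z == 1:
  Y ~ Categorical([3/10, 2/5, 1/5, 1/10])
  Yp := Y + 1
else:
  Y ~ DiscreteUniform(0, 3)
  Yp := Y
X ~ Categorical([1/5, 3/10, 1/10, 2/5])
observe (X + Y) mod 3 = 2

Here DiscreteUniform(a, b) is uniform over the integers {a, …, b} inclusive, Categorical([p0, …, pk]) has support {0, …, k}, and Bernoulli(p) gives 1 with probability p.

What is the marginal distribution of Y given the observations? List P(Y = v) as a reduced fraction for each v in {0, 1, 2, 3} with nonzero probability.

P(Y=0) = 11/111, P(Y=1) = 13/37, P(Y=2) = 18/37, P(Y=3) = 7/111

Enumerate traces; 10 have nonzero weight after conditioning:
  (Z=1, Y=0, X=2) weight 3/200
  (Z=1, Y=1, X=1) weight 3/50
  (Z=1, Y=2, X=0) weight 1/50
  (Z=1, Y=2, X=3) weight 1/25
  (Z=1, Y=3, X=2) weight 1/200
  (Z=2, Y=0, X=2) weight 1/80
  (Z=2, Y=1, X=1) weight 3/80
  (Z=2, Y=2, X=0) weight 1/40
  … 2 more
Group by Y:
  weight(Y=0) = 11/400
  weight(Y=1) = 39/400
  weight(Y=2) = 27/200
  weight(Y=3) = 7/400
Total weight = 11/400 + 39/400 + 27/200 + 7/400 = 111/400
P(Y=0 | obs) = 11/400 / 111/400 = 11/111
P(Y=1 | obs) = 39/400 / 111/400 = 13/37
P(Y=2 | obs) = 27/200 / 111/400 = 18/37
P(Y=3 | obs) = 7/400 / 111/400 = 7/111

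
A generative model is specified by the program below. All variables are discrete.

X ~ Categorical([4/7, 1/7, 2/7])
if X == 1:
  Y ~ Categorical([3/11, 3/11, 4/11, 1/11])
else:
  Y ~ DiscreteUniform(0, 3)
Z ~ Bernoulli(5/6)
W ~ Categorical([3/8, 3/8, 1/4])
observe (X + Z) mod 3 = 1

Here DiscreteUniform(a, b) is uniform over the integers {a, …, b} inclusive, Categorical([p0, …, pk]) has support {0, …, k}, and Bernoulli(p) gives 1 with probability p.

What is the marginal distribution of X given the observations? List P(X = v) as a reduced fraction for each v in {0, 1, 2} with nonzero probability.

Enumerate traces; 24 have nonzero weight after conditioning:
  (X=0, Y=0, Z=1, W=0) weight 5/112
  (X=0, Y=0, Z=1, W=1) weight 5/112
  (X=0, Y=0, Z=1, W=2) weight 5/168
  (X=0, Y=1, Z=1, W=0) weight 5/112
  (X=0, Y=1, Z=1, W=1) weight 5/112
  (X=0, Y=1, Z=1, W=2) weight 5/168
  (X=0, Y=2, Z=1, W=0) weight 5/112
  (X=0, Y=2, Z=1, W=1) weight 5/112
  (X=1, Y=0, Z=0, W=0) weight 3/1232
  … 15 more
Group by X:
  weight(X=0) = 10/21
  weight(X=1) = 1/42
Total weight = 10/21 + 1/42 = 1/2
P(X=0 | obs) = 10/21 / 1/2 = 20/21
P(X=1 | obs) = 1/42 / 1/2 = 1/21

P(X=0) = 20/21, P(X=1) = 1/21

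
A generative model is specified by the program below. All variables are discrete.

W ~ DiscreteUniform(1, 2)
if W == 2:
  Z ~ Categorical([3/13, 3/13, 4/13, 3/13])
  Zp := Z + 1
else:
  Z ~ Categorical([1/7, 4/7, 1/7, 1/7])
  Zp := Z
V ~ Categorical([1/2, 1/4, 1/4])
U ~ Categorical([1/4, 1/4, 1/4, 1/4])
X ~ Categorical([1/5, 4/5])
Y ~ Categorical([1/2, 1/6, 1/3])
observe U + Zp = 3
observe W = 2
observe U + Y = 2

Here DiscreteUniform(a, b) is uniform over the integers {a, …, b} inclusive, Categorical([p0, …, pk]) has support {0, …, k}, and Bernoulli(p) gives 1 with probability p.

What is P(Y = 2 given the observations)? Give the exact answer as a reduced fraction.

P(Y = 2 | obs) = 2/5

Enumerate traces; 18 have nonzero weight after conditioning:
  (W=2, Z=0, V=0, U=2, X=0, Y=0) weight 3/2080
  (W=2, Z=0, V=0, U=2, X=1, Y=0) weight 3/520
  (W=2, Z=0, V=1, U=2, X=0, Y=0) weight 3/4160
  (W=2, Z=0, V=1, U=2, X=1, Y=0) weight 3/1040
  (W=2, Z=0, V=2, U=2, X=0, Y=0) weight 3/4160
  (W=2, Z=0, V=2, U=2, X=1, Y=0) weight 3/1040
  (W=2, Z=1, V=0, U=1, X=0, Y=1) weight 1/2080
  (W=2, Z=1, V=0, U=1, X=1, Y=1) weight 1/520
  (W=2, Z=2, V=0, U=0, X=0, Y=2) weight 1/780
  … 9 more
Group by Y:
  weight(Y=0) = 3/208
  weight(Y=1) = 1/208
  weight(Y=2) = 1/78
Total weight = 3/208 + 1/208 + 1/78 = 5/156
P(Y=0 | obs) = 3/208 / 5/156 = 9/20
P(Y=1 | obs) = 1/208 / 5/156 = 3/20
P(Y=2 | obs) = 1/78 / 5/156 = 2/5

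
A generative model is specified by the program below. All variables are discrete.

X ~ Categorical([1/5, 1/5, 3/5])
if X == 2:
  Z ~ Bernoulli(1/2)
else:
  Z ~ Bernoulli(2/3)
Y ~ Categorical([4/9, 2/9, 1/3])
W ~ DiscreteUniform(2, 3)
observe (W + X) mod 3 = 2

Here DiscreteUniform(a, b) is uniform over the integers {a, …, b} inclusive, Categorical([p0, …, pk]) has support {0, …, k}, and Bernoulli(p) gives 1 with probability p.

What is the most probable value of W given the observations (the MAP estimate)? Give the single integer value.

argmax_v P(W = v | obs) = 3

Enumerate traces; 12 have nonzero weight after conditioning:
  (X=0, Z=0, Y=0, W=2) weight 2/135
  (X=0, Z=0, Y=1, W=2) weight 1/135
  (X=0, Z=0, Y=2, W=2) weight 1/90
  (X=0, Z=1, Y=0, W=2) weight 4/135
  (X=0, Z=1, Y=1, W=2) weight 2/135
  (X=0, Z=1, Y=2, W=2) weight 1/45
  (X=2, Z=0, Y=0, W=3) weight 1/15
  (X=2, Z=0, Y=1, W=3) weight 1/30
  … 4 more
Group by W:
  weight(W=2) = 1/10
  weight(W=3) = 3/10
Total weight = 1/10 + 3/10 = 2/5
P(W=2 | obs) = 1/10 / 2/5 = 1/4
P(W=3 | obs) = 3/10 / 2/5 = 3/4
argmax = 3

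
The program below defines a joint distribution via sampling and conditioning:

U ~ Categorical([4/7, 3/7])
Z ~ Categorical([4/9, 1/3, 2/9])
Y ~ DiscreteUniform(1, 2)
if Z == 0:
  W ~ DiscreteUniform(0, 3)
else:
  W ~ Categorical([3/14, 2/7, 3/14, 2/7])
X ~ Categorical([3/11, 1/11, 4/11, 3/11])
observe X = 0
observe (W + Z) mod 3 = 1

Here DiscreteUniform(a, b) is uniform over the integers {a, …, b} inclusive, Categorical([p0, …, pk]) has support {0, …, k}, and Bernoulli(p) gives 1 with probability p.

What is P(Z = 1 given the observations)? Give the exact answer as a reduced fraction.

P(Z = 1 | obs) = 21/41

Enumerate traces; 16 have nonzero weight after conditioning:
  (U=0, Z=0, Y=1, W=1, X=0) weight 2/231
  (U=0, Z=0, Y=2, W=1, X=0) weight 2/231
  (U=0, Z=1, Y=1, W=0, X=0) weight 3/539
  (U=0, Z=1, Y=1, W=3, X=0) weight 4/539
  (U=0, Z=1, Y=2, W=0, X=0) weight 3/539
  (U=0, Z=1, Y=2, W=3, X=0) weight 4/539
  (U=0, Z=2, Y=1, W=2, X=0) weight 2/539
  (U=0, Z=2, Y=2, W=2, X=0) weight 2/539
  … 8 more
Group by Z:
  weight(Z=0) = 1/33
  weight(Z=1) = 1/22
  weight(Z=2) = 1/77
Total weight = 1/33 + 1/22 + 1/77 = 41/462
P(Z=0 | obs) = 1/33 / 41/462 = 14/41
P(Z=1 | obs) = 1/22 / 41/462 = 21/41
P(Z=2 | obs) = 1/77 / 41/462 = 6/41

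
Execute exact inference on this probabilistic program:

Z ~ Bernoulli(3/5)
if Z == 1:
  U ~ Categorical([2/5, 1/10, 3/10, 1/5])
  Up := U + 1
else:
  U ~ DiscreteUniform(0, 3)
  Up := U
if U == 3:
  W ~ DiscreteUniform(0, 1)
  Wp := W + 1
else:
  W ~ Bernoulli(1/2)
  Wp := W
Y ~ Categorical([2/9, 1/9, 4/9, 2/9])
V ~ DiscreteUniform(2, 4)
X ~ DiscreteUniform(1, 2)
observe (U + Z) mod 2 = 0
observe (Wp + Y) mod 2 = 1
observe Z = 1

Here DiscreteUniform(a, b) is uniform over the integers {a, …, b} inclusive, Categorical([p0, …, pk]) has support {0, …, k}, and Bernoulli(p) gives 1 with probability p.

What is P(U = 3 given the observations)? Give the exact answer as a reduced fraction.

P(U = 3 | obs) = 2/3

Enumerate traces; 48 have nonzero weight after conditioning:
  (Z=1, U=1, W=0, Y=1, V=2, X=1) weight 1/1800
  (Z=1, U=1, W=0, Y=1, V=2, X=2) weight 1/1800
  (Z=1, U=1, W=0, Y=1, V=3, X=1) weight 1/1800
  (Z=1, U=1, W=0, Y=1, V=3, X=2) weight 1/1800
  (Z=1, U=1, W=0, Y=1, V=4, X=1) weight 1/1800
  (Z=1, U=1, W=0, Y=1, V=4, X=2) weight 1/1800
  (Z=1, U=1, W=0, Y=3, V=2, X=1) weight 1/900
  (Z=1, U=1, W=0, Y=3, V=2, X=2) weight 1/900
  (Z=1, U=3, W=0, Y=0, V=2, X=1) weight 1/450
  … 39 more
Group by U:
  weight(U=1) = 3/100
  weight(U=3) = 3/50
Total weight = 3/100 + 3/50 = 9/100
P(U=1 | obs) = 3/100 / 9/100 = 1/3
P(U=3 | obs) = 3/50 / 9/100 = 2/3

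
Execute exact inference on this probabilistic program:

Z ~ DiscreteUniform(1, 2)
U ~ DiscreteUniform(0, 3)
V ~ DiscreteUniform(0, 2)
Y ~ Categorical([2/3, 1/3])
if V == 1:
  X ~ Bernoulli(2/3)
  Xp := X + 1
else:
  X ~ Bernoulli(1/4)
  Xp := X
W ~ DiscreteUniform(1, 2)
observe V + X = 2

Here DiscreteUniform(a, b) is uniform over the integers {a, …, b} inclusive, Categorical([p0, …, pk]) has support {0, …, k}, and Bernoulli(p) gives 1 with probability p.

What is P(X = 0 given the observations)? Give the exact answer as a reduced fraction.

P(X = 0 | obs) = 9/17

Enumerate traces; 64 have nonzero weight after conditioning:
  (Z=1, U=0, V=1, Y=0, X=1, W=1) weight 1/108
  (Z=1, U=0, V=1, Y=0, X=1, W=2) weight 1/108
  (Z=1, U=0, V=1, Y=1, X=1, W=1) weight 1/216
  (Z=1, U=0, V=1, Y=1, X=1, W=2) weight 1/216
  (Z=1, U=0, V=2, Y=0, X=0, W=1) weight 1/96
  (Z=1, U=0, V=2, Y=0, X=0, W=2) weight 1/96
  (Z=1, U=0, V=2, Y=1, X=0, W=1) weight 1/192
  (Z=1, U=0, V=2, Y=1, X=0, W=2) weight 1/192
  … 56 more
Group by X:
  weight(X=0) = 1/4
  weight(X=1) = 2/9
Total weight = 1/4 + 2/9 = 17/36
P(X=0 | obs) = 1/4 / 17/36 = 9/17
P(X=1 | obs) = 2/9 / 17/36 = 8/17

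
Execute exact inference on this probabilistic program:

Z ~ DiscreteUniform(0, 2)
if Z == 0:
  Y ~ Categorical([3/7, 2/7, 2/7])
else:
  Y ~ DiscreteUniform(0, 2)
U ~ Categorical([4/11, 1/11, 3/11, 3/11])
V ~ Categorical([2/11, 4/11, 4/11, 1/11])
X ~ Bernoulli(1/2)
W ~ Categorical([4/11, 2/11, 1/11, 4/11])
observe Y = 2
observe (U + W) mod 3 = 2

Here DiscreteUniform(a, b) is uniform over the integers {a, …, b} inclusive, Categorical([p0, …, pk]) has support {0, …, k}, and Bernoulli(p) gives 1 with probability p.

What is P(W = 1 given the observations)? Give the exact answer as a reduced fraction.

Enumerate traces; 120 have nonzero weight after conditioning:
  (Z=0, Y=2, U=0, V=0, X=0, W=2) weight 8/27951
  (Z=0, Y=2, U=0, V=0, X=1, W=2) weight 8/27951
  (Z=0, Y=2, U=0, V=1, X=0, W=2) weight 16/27951
  (Z=0, Y=2, U=0, V=1, X=1, W=2) weight 16/27951
  (Z=0, Y=2, U=0, V=2, X=0, W=2) weight 16/27951
  (Z=0, Y=2, U=0, V=2, X=1, W=2) weight 16/27951
  (Z=0, Y=2, U=0, V=3, X=0, W=2) weight 4/27951
  (Z=0, Y=2, U=0, V=3, X=1, W=2) weight 4/27951
  (Z=0, Y=2, U=1, V=0, X=0, W=1) weight 4/27951
  (Z=0, Y=2, U=2, V=0, X=0, W=0) weight 8/9317
  … 110 more
Group by W:
  weight(W=0) = 80/2541
  weight(W=1) = 40/7623
  weight(W=2) = 20/1089
  weight(W=3) = 80/2541
Total weight = 80/2541 + 40/7623 + 20/1089 + 80/2541 = 20/231
P(W=0 | obs) = 80/2541 / 20/231 = 4/11
P(W=1 | obs) = 40/7623 / 20/231 = 2/33
P(W=2 | obs) = 20/1089 / 20/231 = 7/33
P(W=3 | obs) = 80/2541 / 20/231 = 4/11

P(W = 1 | obs) = 2/33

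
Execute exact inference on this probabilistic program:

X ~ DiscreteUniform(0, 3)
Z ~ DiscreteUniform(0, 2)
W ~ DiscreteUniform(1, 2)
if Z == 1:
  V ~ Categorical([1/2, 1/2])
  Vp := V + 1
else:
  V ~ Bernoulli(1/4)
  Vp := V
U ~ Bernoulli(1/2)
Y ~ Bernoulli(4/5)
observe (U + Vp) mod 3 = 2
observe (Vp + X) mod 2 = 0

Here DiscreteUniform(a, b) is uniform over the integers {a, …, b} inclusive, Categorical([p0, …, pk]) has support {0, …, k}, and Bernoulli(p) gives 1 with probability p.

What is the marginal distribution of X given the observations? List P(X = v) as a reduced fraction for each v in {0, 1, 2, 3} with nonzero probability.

Enumerate traces; 32 have nonzero weight after conditioning:
  (X=0, Z=1, W=1, V=1, U=0, Y=0) weight 1/480
  (X=0, Z=1, W=1, V=1, U=0, Y=1) weight 1/120
  (X=0, Z=1, W=2, V=1, U=0, Y=0) weight 1/480
  (X=0, Z=1, W=2, V=1, U=0, Y=1) weight 1/120
  (X=1, Z=0, W=1, V=1, U=1, Y=0) weight 1/960
  (X=1, Z=0, W=1, V=1, U=1, Y=1) weight 1/240
  (X=1, Z=0, W=2, V=1, U=1, Y=0) weight 1/960
  (X=1, Z=0, W=2, V=1, U=1, Y=1) weight 1/240
  (X=2, Z=1, W=1, V=1, U=0, Y=0) weight 1/480
  (X=3, Z=0, W=1, V=1, U=1, Y=0) weight 1/960
  … 22 more
Group by X:
  weight(X=0) = 1/48
  weight(X=1) = 1/24
  weight(X=2) = 1/48
  weight(X=3) = 1/24
Total weight = 1/48 + 1/24 + 1/48 + 1/24 = 1/8
P(X=0 | obs) = 1/48 / 1/8 = 1/6
P(X=1 | obs) = 1/24 / 1/8 = 1/3
P(X=2 | obs) = 1/48 / 1/8 = 1/6
P(X=3 | obs) = 1/24 / 1/8 = 1/3

P(X=0) = 1/6, P(X=1) = 1/3, P(X=2) = 1/6, P(X=3) = 1/3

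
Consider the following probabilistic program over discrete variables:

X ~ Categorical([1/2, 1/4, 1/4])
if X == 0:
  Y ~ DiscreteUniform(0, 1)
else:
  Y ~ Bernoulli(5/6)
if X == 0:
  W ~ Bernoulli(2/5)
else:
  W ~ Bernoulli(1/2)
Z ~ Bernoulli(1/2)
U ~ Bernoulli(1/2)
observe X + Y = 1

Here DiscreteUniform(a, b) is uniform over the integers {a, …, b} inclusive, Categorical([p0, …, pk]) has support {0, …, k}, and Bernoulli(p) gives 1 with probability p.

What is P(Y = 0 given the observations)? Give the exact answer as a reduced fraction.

Enumerate traces; 16 have nonzero weight after conditioning:
  (X=0, Y=1, W=0, Z=0, U=0) weight 3/80
  (X=0, Y=1, W=0, Z=0, U=1) weight 3/80
  (X=0, Y=1, W=0, Z=1, U=0) weight 3/80
  (X=0, Y=1, W=0, Z=1, U=1) weight 3/80
  (X=0, Y=1, W=1, Z=0, U=0) weight 1/40
  (X=0, Y=1, W=1, Z=0, U=1) weight 1/40
  (X=0, Y=1, W=1, Z=1, U=0) weight 1/40
  (X=0, Y=1, W=1, Z=1, U=1) weight 1/40
  (X=1, Y=0, W=0, Z=0, U=0) weight 1/192
  … 7 more
Group by Y:
  weight(Y=0) = 1/24
  weight(Y=1) = 1/4
Total weight = 1/24 + 1/4 = 7/24
P(Y=0 | obs) = 1/24 / 7/24 = 1/7
P(Y=1 | obs) = 1/4 / 7/24 = 6/7

P(Y = 0 | obs) = 1/7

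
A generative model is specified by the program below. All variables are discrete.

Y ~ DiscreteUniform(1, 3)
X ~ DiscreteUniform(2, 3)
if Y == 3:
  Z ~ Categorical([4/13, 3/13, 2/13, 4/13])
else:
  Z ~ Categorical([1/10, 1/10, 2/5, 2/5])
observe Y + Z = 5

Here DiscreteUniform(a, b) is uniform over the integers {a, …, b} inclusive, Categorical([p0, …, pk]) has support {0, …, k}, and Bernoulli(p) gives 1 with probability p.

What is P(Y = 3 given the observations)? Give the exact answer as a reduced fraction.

P(Y = 3 | obs) = 5/18

Enumerate traces; 4 have nonzero weight after conditioning:
  (Y=2, X=2, Z=3) weight 1/15
  (Y=2, X=3, Z=3) weight 1/15
  (Y=3, X=2, Z=2) weight 1/39
  (Y=3, X=3, Z=2) weight 1/39
Group by Y:
  weight(Y=2) = 2/15
  weight(Y=3) = 2/39
Total weight = 2/15 + 2/39 = 12/65
P(Y=2 | obs) = 2/15 / 12/65 = 13/18
P(Y=3 | obs) = 2/39 / 12/65 = 5/18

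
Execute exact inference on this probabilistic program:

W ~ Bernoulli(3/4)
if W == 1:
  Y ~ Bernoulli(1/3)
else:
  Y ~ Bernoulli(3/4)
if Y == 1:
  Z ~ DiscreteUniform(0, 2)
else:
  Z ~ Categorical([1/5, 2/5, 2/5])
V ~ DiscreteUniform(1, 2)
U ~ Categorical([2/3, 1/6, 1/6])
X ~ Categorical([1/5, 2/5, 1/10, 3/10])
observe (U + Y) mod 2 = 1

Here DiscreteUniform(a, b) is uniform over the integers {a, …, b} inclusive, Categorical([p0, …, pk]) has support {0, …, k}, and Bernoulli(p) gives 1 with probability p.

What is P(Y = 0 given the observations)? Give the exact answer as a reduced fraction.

Enumerate traces; 144 have nonzero weight after conditioning:
  (W=0, Y=0, Z=0, V=1, U=1, X=0) weight 1/4800
  (W=0, Y=0, Z=0, V=1, U=1, X=1) weight 1/2400
  (W=0, Y=0, Z=0, V=1, U=1, X=2) weight 1/9600
  (W=0, Y=0, Z=0, V=1, U=1, X=3) weight 1/3200
  (W=0, Y=0, Z=0, V=2, U=1, X=0) weight 1/4800
  (W=0, Y=0, Z=0, V=2, U=1, X=1) weight 1/2400
  (W=0, Y=0, Z=0, V=2, U=1, X=2) weight 1/9600
  (W=0, Y=0, Z=0, V=2, U=1, X=3) weight 1/3200
  (W=0, Y=1, Z=0, V=1, U=0, X=0) weight 1/240
  … 135 more
Group by Y:
  weight(Y=0) = 3/32
  weight(Y=1) = 35/96
Total weight = 3/32 + 35/96 = 11/24
P(Y=0 | obs) = 3/32 / 11/24 = 9/44
P(Y=1 | obs) = 35/96 / 11/24 = 35/44

P(Y = 0 | obs) = 9/44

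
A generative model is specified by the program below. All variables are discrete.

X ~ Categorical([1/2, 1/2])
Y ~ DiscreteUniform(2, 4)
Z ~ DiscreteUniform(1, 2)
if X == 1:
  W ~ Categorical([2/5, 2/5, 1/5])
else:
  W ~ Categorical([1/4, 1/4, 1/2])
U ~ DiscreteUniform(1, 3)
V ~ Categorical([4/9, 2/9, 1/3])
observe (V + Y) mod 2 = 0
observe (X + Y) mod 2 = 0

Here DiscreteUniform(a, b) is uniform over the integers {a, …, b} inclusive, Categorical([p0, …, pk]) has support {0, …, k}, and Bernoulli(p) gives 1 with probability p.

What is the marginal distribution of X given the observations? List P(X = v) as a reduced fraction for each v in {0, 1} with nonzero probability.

Enumerate traces; 90 have nonzero weight after conditioning:
  (X=0, Y=2, Z=1, W=0, U=1, V=0) weight 1/324
  (X=0, Y=2, Z=1, W=0, U=1, V=2) weight 1/432
  (X=0, Y=2, Z=1, W=0, U=2, V=0) weight 1/324
  (X=0, Y=2, Z=1, W=0, U=2, V=2) weight 1/432
  (X=0, Y=2, Z=1, W=0, U=3, V=0) weight 1/324
  (X=0, Y=2, Z=1, W=0, U=3, V=2) weight 1/432
  (X=0, Y=2, Z=1, W=1, U=1, V=0) weight 1/324
  (X=0, Y=2, Z=1, W=1, U=1, V=2) weight 1/432
  (X=1, Y=3, Z=1, W=0, U=1, V=1) weight 1/405
  … 81 more
Group by X:
  weight(X=0) = 7/27
  weight(X=1) = 1/27
Total weight = 7/27 + 1/27 = 8/27
P(X=0 | obs) = 7/27 / 8/27 = 7/8
P(X=1 | obs) = 1/27 / 8/27 = 1/8

P(X=0) = 7/8, P(X=1) = 1/8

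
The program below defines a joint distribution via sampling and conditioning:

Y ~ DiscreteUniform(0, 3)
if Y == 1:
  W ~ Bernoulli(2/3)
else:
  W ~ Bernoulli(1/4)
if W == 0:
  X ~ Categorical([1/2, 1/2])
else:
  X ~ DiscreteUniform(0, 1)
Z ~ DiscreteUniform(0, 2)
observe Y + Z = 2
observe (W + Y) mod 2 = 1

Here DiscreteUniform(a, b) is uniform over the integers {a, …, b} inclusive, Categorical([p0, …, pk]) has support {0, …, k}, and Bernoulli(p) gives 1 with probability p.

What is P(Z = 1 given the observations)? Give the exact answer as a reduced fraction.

Enumerate traces; 6 have nonzero weight after conditioning:
  (Y=0, W=1, X=0, Z=2) weight 1/96
  (Y=0, W=1, X=1, Z=2) weight 1/96
  (Y=1, W=0, X=0, Z=1) weight 1/72
  (Y=1, W=0, X=1, Z=1) weight 1/72
  (Y=2, W=1, X=0, Z=0) weight 1/96
  (Y=2, W=1, X=1, Z=0) weight 1/96
Group by Z:
  weight(Z=0) = 1/48
  weight(Z=1) = 1/36
  weight(Z=2) = 1/48
Total weight = 1/48 + 1/36 + 1/48 = 5/72
P(Z=0 | obs) = 1/48 / 5/72 = 3/10
P(Z=1 | obs) = 1/36 / 5/72 = 2/5
P(Z=2 | obs) = 1/48 / 5/72 = 3/10

P(Z = 1 | obs) = 2/5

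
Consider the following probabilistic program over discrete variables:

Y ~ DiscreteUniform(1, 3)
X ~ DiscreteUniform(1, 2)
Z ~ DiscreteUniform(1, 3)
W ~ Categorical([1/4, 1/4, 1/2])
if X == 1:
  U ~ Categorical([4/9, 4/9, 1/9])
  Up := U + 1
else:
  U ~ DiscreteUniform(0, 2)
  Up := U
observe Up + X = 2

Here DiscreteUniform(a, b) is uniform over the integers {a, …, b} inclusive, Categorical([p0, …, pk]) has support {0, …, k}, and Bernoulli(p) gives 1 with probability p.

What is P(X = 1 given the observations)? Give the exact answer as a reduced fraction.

P(X = 1 | obs) = 4/7

Enumerate traces; 54 have nonzero weight after conditioning:
  (Y=1, X=1, Z=1, W=0, U=0) weight 1/162
  (Y=1, X=1, Z=1, W=1, U=0) weight 1/162
  (Y=1, X=1, Z=1, W=2, U=0) weight 1/81
  (Y=1, X=1, Z=2, W=0, U=0) weight 1/162
  (Y=1, X=1, Z=2, W=1, U=0) weight 1/162
  (Y=1, X=1, Z=2, W=2, U=0) weight 1/81
  (Y=1, X=1, Z=3, W=0, U=0) weight 1/162
  (Y=1, X=1, Z=3, W=1, U=0) weight 1/162
  (Y=1, X=2, Z=1, W=0, U=0) weight 1/216
  … 45 more
Group by X:
  weight(X=1) = 2/9
  weight(X=2) = 1/6
Total weight = 2/9 + 1/6 = 7/18
P(X=1 | obs) = 2/9 / 7/18 = 4/7
P(X=2 | obs) = 1/6 / 7/18 = 3/7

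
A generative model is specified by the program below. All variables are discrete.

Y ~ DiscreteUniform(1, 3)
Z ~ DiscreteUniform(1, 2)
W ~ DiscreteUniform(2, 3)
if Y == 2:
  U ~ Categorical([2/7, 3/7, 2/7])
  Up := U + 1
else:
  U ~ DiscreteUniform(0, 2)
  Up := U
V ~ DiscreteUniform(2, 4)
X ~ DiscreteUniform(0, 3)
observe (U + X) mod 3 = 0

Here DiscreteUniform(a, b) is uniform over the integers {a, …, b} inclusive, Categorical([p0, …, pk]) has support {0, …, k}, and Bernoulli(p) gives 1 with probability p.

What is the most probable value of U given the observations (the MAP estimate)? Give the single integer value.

Enumerate traces; 144 have nonzero weight after conditioning:
  (Y=1, Z=1, W=2, U=0, V=2, X=0) weight 1/432
  (Y=1, Z=1, W=2, U=0, V=2, X=3) weight 1/432
  (Y=1, Z=1, W=2, U=0, V=3, X=0) weight 1/432
  (Y=1, Z=1, W=2, U=0, V=3, X=3) weight 1/432
  (Y=1, Z=1, W=2, U=0, V=4, X=0) weight 1/432
  (Y=1, Z=1, W=2, U=0, V=4, X=3) weight 1/432
  (Y=1, Z=1, W=2, U=1, V=2, X=2) weight 1/432
  (Y=1, Z=1, W=2, U=1, V=3, X=2) weight 1/432
  (Y=1, Z=1, W=2, U=2, V=2, X=1) weight 1/432
  … 135 more
Group by U:
  weight(U=0) = 10/63
  weight(U=1) = 23/252
  weight(U=2) = 5/63
Total weight = 10/63 + 23/252 + 5/63 = 83/252
P(U=0 | obs) = 10/63 / 83/252 = 40/83
P(U=1 | obs) = 23/252 / 83/252 = 23/83
P(U=2 | obs) = 5/63 / 83/252 = 20/83
argmax = 0

argmax_v P(U = v | obs) = 0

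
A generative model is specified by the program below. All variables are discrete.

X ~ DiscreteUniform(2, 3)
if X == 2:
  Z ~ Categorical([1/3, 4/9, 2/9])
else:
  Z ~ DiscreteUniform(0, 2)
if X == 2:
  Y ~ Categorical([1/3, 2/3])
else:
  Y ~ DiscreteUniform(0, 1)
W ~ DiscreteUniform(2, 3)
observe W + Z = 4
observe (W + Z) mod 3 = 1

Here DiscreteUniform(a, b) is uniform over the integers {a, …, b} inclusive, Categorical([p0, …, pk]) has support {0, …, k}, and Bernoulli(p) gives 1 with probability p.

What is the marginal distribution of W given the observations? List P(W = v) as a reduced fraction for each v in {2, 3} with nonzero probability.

P(W=2) = 5/12, P(W=3) = 7/12

Enumerate traces; 8 have nonzero weight after conditioning:
  (X=2, Z=1, Y=0, W=3) weight 1/27
  (X=2, Z=1, Y=1, W=3) weight 2/27
  (X=2, Z=2, Y=0, W=2) weight 1/54
  (X=2, Z=2, Y=1, W=2) weight 1/27
  (X=3, Z=1, Y=0, W=3) weight 1/24
  (X=3, Z=1, Y=1, W=3) weight 1/24
  (X=3, Z=2, Y=0, W=2) weight 1/24
  (X=3, Z=2, Y=1, W=2) weight 1/24
Group by W:
  weight(W=2) = 5/36
  weight(W=3) = 7/36
Total weight = 5/36 + 7/36 = 1/3
P(W=2 | obs) = 5/36 / 1/3 = 5/12
P(W=3 | obs) = 7/36 / 1/3 = 7/12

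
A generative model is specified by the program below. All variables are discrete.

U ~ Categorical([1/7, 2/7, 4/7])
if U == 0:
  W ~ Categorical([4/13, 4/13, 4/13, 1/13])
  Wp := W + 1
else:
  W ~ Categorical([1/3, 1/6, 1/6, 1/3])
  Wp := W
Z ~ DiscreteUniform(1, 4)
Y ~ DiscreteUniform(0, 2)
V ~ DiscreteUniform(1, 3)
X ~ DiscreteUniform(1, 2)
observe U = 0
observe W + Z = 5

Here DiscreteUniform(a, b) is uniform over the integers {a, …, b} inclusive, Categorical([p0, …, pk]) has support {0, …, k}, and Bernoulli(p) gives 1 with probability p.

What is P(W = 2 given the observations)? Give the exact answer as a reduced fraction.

Enumerate traces; 54 have nonzero weight after conditioning:
  (U=0, W=1, Z=4, Y=0, V=1, X=1) weight 1/1638
  (U=0, W=1, Z=4, Y=0, V=1, X=2) weight 1/1638
  (U=0, W=1, Z=4, Y=0, V=2, X=1) weight 1/1638
  (U=0, W=1, Z=4, Y=0, V=2, X=2) weight 1/1638
  (U=0, W=1, Z=4, Y=0, V=3, X=1) weight 1/1638
  (U=0, W=1, Z=4, Y=0, V=3, X=2) weight 1/1638
  (U=0, W=1, Z=4, Y=1, V=1, X=1) weight 1/1638
  (U=0, W=1, Z=4, Y=1, V=1, X=2) weight 1/1638
  (U=0, W=2, Z=3, Y=0, V=1, X=1) weight 1/1638
  (U=0, W=3, Z=2, Y=0, V=1, X=1) weight 1/6552
  … 44 more
Group by W:
  weight(W=1) = 1/91
  weight(W=2) = 1/91
  weight(W=3) = 1/364
Total weight = 1/91 + 1/91 + 1/364 = 9/364
P(W=1 | obs) = 1/91 / 9/364 = 4/9
P(W=2 | obs) = 1/91 / 9/364 = 4/9
P(W=3 | obs) = 1/364 / 9/364 = 1/9

P(W = 2 | obs) = 4/9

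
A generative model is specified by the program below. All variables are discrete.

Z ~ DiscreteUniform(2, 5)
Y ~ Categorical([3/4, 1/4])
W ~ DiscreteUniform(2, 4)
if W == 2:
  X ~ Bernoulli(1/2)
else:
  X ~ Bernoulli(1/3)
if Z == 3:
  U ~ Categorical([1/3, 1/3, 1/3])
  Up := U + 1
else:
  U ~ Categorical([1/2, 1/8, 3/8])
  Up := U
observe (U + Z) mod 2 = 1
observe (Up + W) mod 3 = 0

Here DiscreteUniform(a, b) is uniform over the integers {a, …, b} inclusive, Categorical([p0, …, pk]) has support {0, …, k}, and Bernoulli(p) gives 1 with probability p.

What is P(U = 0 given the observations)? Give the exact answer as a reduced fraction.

Enumerate traces; 24 have nonzero weight after conditioning:
  (Z=2, Y=0, W=2, X=0, U=1) weight 1/256
  (Z=2, Y=0, W=2, X=1, U=1) weight 1/256
  (Z=2, Y=1, W=2, X=0, U=1) weight 1/768
  (Z=2, Y=1, W=2, X=1, U=1) weight 1/768
  (Z=3, Y=0, W=2, X=0, U=0) weight 1/96
  (Z=3, Y=0, W=2, X=1, U=0) weight 1/96
  (Z=3, Y=0, W=3, X=0, U=2) weight 1/72
  (Z=3, Y=0, W=3, X=1, U=2) weight 1/144
  … 16 more
Group by U:
  weight(U=0) = 5/72
  weight(U=1) = 1/48
  weight(U=2) = 17/288
Total weight = 5/72 + 1/48 + 17/288 = 43/288
P(U=0 | obs) = 5/72 / 43/288 = 20/43
P(U=1 | obs) = 1/48 / 43/288 = 6/43
P(U=2 | obs) = 17/288 / 43/288 = 17/43

P(U = 0 | obs) = 20/43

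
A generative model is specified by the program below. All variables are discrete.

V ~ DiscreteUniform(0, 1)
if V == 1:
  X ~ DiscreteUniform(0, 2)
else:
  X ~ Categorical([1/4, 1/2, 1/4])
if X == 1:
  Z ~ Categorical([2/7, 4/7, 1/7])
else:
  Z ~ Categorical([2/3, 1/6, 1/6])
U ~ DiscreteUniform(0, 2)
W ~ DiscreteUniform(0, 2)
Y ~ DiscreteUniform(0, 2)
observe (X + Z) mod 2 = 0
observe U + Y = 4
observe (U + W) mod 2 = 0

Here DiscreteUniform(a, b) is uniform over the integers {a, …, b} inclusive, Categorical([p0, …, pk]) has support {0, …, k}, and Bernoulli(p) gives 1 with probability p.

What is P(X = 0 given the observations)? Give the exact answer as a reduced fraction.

Enumerate traces; 20 have nonzero weight after conditioning:
  (V=0, X=0, Z=0, U=2, W=0, Y=2) weight 1/324
  (V=0, X=0, Z=0, U=2, W=2, Y=2) weight 1/324
  (V=0, X=0, Z=2, U=2, W=0, Y=2) weight 1/1296
  (V=0, X=0, Z=2, U=2, W=2, Y=2) weight 1/1296
  (V=0, X=1, Z=1, U=2, W=0, Y=2) weight 1/189
  (V=0, X=1, Z=1, U=2, W=2, Y=2) weight 1/189
  (V=0, X=2, Z=0, U=2, W=0, Y=2) weight 1/324
  (V=0, X=2, Z=0, U=2, W=2, Y=2) weight 1/324
  … 12 more
Group by X:
  weight(X=0) = 35/1944
  weight(X=1) = 10/567
  weight(X=2) = 35/1944
Total weight = 35/1944 + 10/567 + 35/1944 = 365/6804
P(X=0 | obs) = 35/1944 / 365/6804 = 49/146
P(X=1 | obs) = 10/567 / 365/6804 = 24/73
P(X=2 | obs) = 35/1944 / 365/6804 = 49/146

P(X = 0 | obs) = 49/146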